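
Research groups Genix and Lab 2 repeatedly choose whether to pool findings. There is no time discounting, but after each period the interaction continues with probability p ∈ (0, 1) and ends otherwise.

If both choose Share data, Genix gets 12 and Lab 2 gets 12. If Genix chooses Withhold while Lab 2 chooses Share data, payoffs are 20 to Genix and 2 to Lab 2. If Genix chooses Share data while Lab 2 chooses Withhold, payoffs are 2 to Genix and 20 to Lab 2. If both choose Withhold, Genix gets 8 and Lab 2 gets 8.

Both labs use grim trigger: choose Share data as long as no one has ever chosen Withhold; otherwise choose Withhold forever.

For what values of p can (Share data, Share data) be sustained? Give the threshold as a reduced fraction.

2/3

With no time discounting, the continuation probability p plays the role of the discount factor.
Grim-trigger IC: 12/(1−p) ≥ 20 + 8p/(1−p) ⇒ p ≥ (20−12)/(20−8) = 2/3.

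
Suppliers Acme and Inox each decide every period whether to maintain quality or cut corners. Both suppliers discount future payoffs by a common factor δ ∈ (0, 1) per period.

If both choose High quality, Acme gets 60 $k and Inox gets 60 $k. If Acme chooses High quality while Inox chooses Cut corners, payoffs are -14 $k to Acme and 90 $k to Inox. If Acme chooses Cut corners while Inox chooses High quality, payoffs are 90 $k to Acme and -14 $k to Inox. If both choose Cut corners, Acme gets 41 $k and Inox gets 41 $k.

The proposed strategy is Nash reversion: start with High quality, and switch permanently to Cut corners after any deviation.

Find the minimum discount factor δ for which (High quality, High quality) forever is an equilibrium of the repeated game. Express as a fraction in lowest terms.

30/49

Under grim trigger the critical discount factor is (T−C)/(T−P) with T = 90, C = 60, P = 41.
δ* = (90−60)/(90−41) = 30/49.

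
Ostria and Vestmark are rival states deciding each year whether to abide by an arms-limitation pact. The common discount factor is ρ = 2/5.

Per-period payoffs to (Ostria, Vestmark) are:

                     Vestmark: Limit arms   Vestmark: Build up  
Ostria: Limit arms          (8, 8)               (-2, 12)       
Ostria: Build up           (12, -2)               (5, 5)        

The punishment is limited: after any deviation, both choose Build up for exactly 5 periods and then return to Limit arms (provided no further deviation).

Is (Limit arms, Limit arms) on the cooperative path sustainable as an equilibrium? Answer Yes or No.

Comparing payoff streams over the 6 periods until play realigns: cooperate → 8(1+ρ+…+ρ^5); deviate → 12 + 5(ρ+…+ρ^5).
Cooperation is sustained iff (8−5)(ρ+…+ρ^5) ≥ 12−8.
ρ+…+ρ^5 = 2/5·(1−(2/5)^5)/(1−2/5) = 0.6598, and (12−8)/(8−5) = 1.3333.
0.6598 < 1.3333, so cooperation is not sustainable.

No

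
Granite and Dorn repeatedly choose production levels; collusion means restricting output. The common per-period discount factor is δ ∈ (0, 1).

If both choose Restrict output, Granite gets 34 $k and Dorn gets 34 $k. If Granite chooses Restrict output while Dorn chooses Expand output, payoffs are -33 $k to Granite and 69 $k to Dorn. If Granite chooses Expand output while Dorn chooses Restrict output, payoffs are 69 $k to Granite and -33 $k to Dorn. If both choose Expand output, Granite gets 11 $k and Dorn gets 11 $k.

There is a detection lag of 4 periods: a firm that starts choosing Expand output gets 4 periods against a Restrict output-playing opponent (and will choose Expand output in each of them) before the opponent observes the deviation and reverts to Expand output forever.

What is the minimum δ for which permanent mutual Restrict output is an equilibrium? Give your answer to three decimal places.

0.881

Deviating for the 4 undetected periods gains 69−34 = 35 per period over cooperation, then loses 34−11 = 23 per period forever once punishment starts.
Gain: 35(1 + δ + … + δ^3); loss: 23·δ^4/(1−δ).
No profitable deviation ⇔ 35(1−δ^4) ≤ 23·δ^4, i.e. δ^4 ≥ 35/(35+23) = 35/58.
Hence δ ≥ (35/58)^(1/4) ≈ 0.881.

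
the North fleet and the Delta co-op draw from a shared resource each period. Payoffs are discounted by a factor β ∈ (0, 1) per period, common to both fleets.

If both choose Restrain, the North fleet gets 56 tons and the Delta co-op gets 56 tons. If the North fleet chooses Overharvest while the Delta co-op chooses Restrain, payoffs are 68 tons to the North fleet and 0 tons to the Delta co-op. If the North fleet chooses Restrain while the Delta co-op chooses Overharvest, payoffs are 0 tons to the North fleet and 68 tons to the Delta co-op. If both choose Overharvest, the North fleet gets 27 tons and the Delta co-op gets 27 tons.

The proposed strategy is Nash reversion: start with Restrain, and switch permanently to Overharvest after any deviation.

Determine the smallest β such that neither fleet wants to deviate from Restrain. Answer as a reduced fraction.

Cooperation forever yields 56 each period: 56/(1−β).
Deviating yields 68 once, then 27 forever: 68 + 27β/(1−β).
No profitable deviation requires 56/(1−β) ≥ 68 + 27β/(1−β).
Multiplying by (1−β): 56 ≥ 68(1−β) + 27β = 68 − 41β.
So 41β ≥ 12, i.e. β ≥ 12/41.

12/41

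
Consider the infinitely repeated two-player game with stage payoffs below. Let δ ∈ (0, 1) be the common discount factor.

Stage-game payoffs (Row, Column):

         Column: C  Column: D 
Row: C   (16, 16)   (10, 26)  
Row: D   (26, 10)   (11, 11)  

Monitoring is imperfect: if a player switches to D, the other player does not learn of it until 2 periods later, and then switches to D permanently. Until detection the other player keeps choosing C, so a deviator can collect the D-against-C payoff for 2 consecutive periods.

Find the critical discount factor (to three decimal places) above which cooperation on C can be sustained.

The best deviation is to choose D for all 2 undetected periods, earning 26 each, then 11 forever once detected.
Deviation value: 26(1−δ^2)/(1−δ) + 11δ^2/(1−δ); cooperation value: 16/(1−δ).
IC: 16 ≥ 26(1−δ^2) + 11δ^2 = 26 − 15δ^2.
So δ^2 ≥ 10/15 = 2/3, giving δ ≥ (2/3)^(1/2) ≈ 0.816.

0.816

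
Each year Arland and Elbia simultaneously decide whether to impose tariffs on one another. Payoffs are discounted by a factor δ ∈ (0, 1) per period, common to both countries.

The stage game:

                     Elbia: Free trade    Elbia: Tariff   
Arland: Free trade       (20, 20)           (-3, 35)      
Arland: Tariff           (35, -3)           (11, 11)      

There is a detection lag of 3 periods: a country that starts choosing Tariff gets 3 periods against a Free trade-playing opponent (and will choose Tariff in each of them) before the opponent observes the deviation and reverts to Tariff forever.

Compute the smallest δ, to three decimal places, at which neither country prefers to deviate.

The best deviation is to choose Tariff for all 3 undetected periods, earning 35 each, then 11 forever once detected.
Deviation value: 35(1−δ^3)/(1−δ) + 11δ^3/(1−δ); cooperation value: 20/(1−δ).
IC: 20 ≥ 35(1−δ^3) + 11δ^3 = 35 − 24δ^3.
So δ^3 ≥ 15/24 = 5/8, giving δ ≥ (5/8)^(1/3) ≈ 0.855.

0.855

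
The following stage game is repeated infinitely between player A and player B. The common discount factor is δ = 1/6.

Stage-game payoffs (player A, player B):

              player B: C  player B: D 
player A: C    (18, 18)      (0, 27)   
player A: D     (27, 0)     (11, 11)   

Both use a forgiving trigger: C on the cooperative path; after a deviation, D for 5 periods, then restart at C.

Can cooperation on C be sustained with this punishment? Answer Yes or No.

No

Comparing payoff streams over the 6 periods until play realigns: cooperate → 18(1+δ+…+δ^5); deviate → 27 + 11(δ+…+δ^5).
Cooperation is sustained iff (18−11)(δ+…+δ^5) ≥ 27−18.
δ+…+δ^5 = 1/6·(1−(1/6)^5)/(1−1/6) = 0.2000, and (27−18)/(18−11) = 1.2857.
0.2000 < 1.2857, so cooperation is not sustainable.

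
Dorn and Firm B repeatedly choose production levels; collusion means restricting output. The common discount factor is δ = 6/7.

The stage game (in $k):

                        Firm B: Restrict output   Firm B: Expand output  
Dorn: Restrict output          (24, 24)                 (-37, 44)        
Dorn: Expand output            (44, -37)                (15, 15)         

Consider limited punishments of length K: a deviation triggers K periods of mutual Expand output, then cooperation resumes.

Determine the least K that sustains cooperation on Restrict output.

4

IC: δ(1−δ^K)/(1−δ) ≥ (44−24)/(24−15) = 20/9.
With δ = 6/7: need 1 − δ^K ≥ 20/9·(1−6/7)/(6/7), i.e. δ^K ≤ 0.6296.
Since (6/7)^3 = 0.6297 and (6/7)^4 = 0.5398, the smallest such K is 4.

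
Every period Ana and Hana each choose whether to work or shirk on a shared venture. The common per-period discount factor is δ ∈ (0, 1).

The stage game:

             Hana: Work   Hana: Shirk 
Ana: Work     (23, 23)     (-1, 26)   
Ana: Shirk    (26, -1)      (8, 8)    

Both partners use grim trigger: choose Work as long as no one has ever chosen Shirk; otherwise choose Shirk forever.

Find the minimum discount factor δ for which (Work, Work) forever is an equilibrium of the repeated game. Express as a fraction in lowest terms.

23/(1−δ) ≥ 26 + 8δ/(1−δ)
23 ≥ 26 − 18δ
δ ≥ 3/18 = 1/6.

1/6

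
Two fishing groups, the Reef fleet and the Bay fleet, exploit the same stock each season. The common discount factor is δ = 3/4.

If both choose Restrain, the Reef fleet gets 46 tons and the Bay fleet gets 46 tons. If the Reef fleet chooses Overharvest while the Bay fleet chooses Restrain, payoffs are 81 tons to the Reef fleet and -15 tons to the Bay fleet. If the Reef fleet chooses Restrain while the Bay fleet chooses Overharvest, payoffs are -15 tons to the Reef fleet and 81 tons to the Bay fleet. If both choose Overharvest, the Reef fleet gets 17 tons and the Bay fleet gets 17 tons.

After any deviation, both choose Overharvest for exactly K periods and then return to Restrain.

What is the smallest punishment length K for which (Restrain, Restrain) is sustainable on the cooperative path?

2

No profitable deviation requires (46−17)(δ+…+δ^K) ≥ 81−46, i.e. δ+…+δ^K ≥ 35/29 ≈ 1.2069.
With δ = 3/4, the partial sums are K=1: 0.7500, K=2: 1.3125.
K = 2 is the first length at which the sum reaches 1.2069.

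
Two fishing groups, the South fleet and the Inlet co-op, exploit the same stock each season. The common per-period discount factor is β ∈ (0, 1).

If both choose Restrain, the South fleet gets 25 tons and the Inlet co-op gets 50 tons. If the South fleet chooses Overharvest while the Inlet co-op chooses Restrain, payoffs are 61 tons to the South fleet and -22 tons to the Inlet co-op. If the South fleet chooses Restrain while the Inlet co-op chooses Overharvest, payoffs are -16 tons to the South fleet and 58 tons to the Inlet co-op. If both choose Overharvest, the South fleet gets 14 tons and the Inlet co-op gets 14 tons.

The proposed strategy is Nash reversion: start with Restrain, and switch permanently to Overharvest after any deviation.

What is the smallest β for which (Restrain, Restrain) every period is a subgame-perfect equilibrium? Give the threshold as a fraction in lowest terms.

For the South fleet: deviation gain 61−25 = 36, per-period punishment loss 25−14 = 11. IC gives β ≥ 36/47.
For the Inlet co-op: gain 8, loss 36 per period, so β ≥ 8/44 = 2/11.
The tighter constraint is the South fleet's, so cooperation needs β ≥ 36/47.

36/47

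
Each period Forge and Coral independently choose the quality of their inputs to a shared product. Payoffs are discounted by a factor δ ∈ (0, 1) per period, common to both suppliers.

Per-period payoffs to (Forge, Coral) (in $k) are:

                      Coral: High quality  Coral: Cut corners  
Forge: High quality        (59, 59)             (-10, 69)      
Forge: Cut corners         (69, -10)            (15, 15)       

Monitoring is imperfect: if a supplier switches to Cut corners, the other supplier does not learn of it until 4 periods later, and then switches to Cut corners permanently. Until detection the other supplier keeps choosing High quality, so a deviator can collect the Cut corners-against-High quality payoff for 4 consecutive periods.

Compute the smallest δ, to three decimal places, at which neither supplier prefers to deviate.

A deviator earns 69 for 4 periods, then 15 forever; cooperating earns 59 forever. Multiplying the IC by (1−δ):
59 ≥ 69(1−δ^4) + 15δ^4, so 54·δ^4 ≥ 10 and δ^4 ≥ 5/27.
δ ≥ (5/27)^(1/4) ≈ 0.656.

0.656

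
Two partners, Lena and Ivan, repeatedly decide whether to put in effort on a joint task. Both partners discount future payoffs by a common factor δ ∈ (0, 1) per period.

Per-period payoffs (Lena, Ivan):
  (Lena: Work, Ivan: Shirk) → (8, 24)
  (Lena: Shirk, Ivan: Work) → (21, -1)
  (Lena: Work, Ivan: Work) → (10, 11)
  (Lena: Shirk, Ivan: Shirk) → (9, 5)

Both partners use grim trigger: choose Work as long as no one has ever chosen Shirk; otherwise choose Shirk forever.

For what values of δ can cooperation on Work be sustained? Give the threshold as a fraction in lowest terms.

11/12

Lena: cooperation gives 10 each period; deviation gives 21 once then 9 forever.
  10/(1−δ) ≥ 21 + 9δ/(1−δ) ⇒ δ ≥ 11/12.
Ivan: cooperation gives 11 each period; deviation gives 24 once then 5 forever.
  δ ≥ 13/19.
Both must hold, so the binding constraint is Lena's: δ ≥ 11/12.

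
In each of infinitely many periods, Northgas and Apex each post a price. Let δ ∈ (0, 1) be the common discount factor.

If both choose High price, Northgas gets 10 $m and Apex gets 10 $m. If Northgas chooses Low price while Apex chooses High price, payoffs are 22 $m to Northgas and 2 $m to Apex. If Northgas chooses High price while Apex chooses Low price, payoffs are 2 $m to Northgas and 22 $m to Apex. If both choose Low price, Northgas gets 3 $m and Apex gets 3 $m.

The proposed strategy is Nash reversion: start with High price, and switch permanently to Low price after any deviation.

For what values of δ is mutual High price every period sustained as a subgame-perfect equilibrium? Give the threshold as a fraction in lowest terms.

12/19

One-period gain from deviating is 22 − 10 = 12. The loss is 10 − 3 = 7 in every subsequent period, with present value 7·δ/(1−δ).
Deviation is unprofitable when 7·δ/(1−δ) ≥ 12, i.e. δ/(1−δ) ≥ 12/7.
Equivalently δ ≥ 12/(12+7) = 12/19.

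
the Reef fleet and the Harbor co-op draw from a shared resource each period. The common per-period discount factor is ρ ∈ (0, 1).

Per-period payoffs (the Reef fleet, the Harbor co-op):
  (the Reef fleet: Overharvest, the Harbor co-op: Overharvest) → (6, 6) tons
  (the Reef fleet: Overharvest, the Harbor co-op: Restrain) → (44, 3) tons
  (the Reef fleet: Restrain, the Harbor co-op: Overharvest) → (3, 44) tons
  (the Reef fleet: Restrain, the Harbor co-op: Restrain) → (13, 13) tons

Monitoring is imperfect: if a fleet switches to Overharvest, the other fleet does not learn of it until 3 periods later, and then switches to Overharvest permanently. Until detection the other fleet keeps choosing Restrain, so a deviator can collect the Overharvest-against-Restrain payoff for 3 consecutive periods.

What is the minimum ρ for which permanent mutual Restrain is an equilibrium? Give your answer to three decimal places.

0.934

Deviating for the 3 undetected periods gains 44−13 = 31 per period over cooperation, then loses 13−6 = 7 per period forever once punishment starts.
Gain: 31(1 + ρ + … + ρ^2); loss: 7·ρ^3/(1−ρ).
No profitable deviation ⇔ 31(1−ρ^3) ≤ 7·ρ^3, i.e. ρ^3 ≥ 31/(31+7) = 31/38.
Hence ρ ≥ (31/38)^(1/3) ≈ 0.934.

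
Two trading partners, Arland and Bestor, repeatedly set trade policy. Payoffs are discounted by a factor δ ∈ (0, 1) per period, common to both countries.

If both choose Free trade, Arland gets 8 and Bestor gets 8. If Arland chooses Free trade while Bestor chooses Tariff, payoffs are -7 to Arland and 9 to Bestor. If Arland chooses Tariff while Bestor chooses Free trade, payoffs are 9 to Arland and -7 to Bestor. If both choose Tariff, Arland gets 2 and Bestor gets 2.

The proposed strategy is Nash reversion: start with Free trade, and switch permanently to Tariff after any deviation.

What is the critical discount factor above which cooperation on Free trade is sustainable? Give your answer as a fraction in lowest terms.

Under grim trigger the critical discount factor is (T−C)/(T−P) with T = 9, C = 8, P = 2.
δ* = (9−8)/(9−2) = 1/7.

1/7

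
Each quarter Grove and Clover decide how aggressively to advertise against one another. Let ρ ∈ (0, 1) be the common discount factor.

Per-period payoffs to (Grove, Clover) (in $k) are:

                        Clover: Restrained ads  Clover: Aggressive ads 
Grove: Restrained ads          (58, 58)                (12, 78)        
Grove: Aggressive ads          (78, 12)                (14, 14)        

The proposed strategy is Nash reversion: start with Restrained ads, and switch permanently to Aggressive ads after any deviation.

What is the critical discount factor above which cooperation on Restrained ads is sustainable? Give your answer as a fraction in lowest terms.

One-period gain from deviating is 78 − 58 = 20. The loss is 58 − 14 = 44 in every subsequent period, with present value 44·ρ/(1−ρ).
Deviation is unprofitable when 44·ρ/(1−ρ) ≥ 20, i.e. ρ/(1−ρ) ≥ 5/11.
Equivalently ρ ≥ 20/(20+44) = 5/16.

5/16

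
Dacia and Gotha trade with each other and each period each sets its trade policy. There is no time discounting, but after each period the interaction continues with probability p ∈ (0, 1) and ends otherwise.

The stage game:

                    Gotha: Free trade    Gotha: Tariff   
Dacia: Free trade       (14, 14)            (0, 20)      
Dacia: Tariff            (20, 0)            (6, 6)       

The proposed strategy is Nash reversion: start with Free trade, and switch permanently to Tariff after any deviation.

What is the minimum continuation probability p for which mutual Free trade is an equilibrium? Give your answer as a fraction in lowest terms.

3/7

With no time discounting, the continuation probability p plays the role of the discount factor.
Grim-trigger IC: 14/(1−p) ≥ 20 + 6p/(1−p) ⇒ p ≥ (20−14)/(20−6) = 3/7.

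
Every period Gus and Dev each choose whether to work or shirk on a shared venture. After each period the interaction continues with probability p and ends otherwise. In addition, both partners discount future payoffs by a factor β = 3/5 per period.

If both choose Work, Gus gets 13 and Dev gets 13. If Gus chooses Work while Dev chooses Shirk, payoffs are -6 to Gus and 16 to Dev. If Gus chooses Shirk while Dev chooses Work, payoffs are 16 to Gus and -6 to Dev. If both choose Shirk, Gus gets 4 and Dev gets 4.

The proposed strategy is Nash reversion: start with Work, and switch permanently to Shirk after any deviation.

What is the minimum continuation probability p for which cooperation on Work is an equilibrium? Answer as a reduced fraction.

5/12

Expected continuation weight on next period's payoff is β·p = 3/5·p, which plays the role of the discount factor.
Cooperation requires 3/5·p ≥ (16−13)/(16−4) = 1/4, hence p ≥ 5/12.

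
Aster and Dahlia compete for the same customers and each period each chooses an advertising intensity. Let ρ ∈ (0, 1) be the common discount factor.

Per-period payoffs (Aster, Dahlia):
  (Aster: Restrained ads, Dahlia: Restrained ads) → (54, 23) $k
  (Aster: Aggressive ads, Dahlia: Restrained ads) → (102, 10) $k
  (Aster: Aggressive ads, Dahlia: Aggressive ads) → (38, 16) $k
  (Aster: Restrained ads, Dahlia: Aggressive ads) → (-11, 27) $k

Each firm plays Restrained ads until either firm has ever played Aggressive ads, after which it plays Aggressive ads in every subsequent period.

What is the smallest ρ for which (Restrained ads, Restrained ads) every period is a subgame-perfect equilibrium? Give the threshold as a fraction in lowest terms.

For Aster: deviation gain 102−54 = 48, per-period punishment loss 54−38 = 16. IC gives ρ ≥ 48/64 = 3/4.
For Dahlia: gain 4, loss 7 per period, so ρ ≥ 4/11.
The tighter constraint is Aster's, so cooperation needs ρ ≥ 3/4.

3/4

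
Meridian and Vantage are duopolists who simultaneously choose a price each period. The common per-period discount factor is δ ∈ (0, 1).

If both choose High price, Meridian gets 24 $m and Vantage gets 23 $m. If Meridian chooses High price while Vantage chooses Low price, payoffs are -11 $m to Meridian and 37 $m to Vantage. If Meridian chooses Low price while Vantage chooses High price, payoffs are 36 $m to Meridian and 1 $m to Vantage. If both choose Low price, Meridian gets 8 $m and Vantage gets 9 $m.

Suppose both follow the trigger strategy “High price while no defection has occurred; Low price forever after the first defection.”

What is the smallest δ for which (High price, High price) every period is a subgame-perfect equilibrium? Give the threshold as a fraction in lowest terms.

1/2

Meridian's threshold: (36−24)/(36−8) = 3/7.
Vantage's threshold: (37−23)/(37−9) = 1/2.
3/7 < 1/2, so Vantage binds and δ* = 1/2.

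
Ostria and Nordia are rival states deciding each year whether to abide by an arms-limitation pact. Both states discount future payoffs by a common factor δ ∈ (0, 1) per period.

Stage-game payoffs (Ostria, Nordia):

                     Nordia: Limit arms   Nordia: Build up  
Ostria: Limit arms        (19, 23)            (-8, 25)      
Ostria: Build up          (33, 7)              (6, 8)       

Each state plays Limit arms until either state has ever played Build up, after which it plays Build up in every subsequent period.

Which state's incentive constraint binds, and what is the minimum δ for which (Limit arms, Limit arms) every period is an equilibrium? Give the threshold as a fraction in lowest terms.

Ostria; δ ≥ 14/27

Ostria: cooperation gives 19 each period; deviation gives 33 once then 6 forever.
  19/(1−δ) ≥ 33 + 6δ/(1−δ) ⇒ δ ≥ 14/27.
Nordia: cooperation gives 23 each period; deviation gives 25 once then 8 forever.
  δ ≥ 2/17.
Both must hold, so the binding constraint is Ostria's: δ ≥ 14/27.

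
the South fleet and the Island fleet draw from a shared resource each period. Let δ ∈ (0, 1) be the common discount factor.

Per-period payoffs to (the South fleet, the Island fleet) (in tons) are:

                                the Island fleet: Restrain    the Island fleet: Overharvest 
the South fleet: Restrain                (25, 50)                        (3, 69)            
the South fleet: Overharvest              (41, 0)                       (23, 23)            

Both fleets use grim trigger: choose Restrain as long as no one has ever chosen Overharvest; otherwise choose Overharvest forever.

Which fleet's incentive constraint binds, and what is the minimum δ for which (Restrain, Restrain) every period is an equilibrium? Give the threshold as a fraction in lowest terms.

the South fleet's threshold: (41−25)/(41−23) = 8/9.
the Island fleet's threshold: (69−50)/(69−23) = 19/46.
8/9 > 19/46, so the South fleet binds and δ* = 8/9.

the South fleet; δ ≥ 8/9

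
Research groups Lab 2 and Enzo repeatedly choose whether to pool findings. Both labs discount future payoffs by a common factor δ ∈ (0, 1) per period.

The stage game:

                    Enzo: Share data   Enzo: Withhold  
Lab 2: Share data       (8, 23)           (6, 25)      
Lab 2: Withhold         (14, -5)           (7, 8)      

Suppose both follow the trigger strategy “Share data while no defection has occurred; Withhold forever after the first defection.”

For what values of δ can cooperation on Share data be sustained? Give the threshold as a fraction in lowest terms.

Lab 2: cooperation gives 8 each period; deviation gives 14 once then 7 forever.
  8/(1−δ) ≥ 14 + 7δ/(1−δ) ⇒ δ ≥ 6/7.
Enzo: cooperation gives 23 each period; deviation gives 25 once then 8 forever.
  δ ≥ 2/17.
Both must hold, so the binding constraint is Lab 2's: δ ≥ 6/7.

6/7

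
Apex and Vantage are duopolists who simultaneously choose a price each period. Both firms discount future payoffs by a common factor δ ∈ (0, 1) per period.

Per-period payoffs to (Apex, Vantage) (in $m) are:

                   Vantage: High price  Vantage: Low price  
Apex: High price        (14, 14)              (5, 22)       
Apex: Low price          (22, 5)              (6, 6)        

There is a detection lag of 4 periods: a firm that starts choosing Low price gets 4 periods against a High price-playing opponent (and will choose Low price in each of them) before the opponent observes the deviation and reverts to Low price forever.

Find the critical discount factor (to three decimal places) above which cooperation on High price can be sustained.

0.841

The best deviation is to choose Low price for all 4 undetected periods, earning 22 each, then 6 forever once detected.
Deviation value: 22(1−δ^4)/(1−δ) + 6δ^4/(1−δ); cooperation value: 14/(1−δ).
IC: 14 ≥ 22(1−δ^4) + 6δ^4 = 22 − 16δ^4.
So δ^4 ≥ 8/16 = 1/2, giving δ ≥ (1/2)^(1/4) ≈ 0.841.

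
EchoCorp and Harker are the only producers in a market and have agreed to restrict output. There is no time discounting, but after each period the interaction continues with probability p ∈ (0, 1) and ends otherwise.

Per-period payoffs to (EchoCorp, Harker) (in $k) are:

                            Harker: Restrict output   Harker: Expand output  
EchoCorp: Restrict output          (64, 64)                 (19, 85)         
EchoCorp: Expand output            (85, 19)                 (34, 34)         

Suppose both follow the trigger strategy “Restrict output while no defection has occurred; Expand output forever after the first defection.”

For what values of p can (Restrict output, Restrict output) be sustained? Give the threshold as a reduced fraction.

7/17

Expected cooperation value is 64 + p·64 + p²·64 + … = 64/(1−p); deviation gives 85 + p·34/(1−p).
64 ≥ 85(1−p) + 34p ⇒ 51p ≥ 21 ⇒ p ≥ 21/51 = 7/17.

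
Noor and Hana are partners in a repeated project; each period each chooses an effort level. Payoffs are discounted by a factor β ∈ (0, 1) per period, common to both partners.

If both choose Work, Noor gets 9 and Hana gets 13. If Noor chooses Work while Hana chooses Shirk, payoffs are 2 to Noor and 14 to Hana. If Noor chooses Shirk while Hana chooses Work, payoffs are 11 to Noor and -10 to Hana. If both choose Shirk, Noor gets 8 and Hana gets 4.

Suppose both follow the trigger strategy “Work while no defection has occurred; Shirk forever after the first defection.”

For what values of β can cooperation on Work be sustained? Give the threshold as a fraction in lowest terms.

2/3

Noor's threshold: (11−9)/(11−8) = 2/3.
Hana's threshold: (14−13)/(14−4) = 1/10.
2/3 > 1/10, so Noor binds and β* = 2/3.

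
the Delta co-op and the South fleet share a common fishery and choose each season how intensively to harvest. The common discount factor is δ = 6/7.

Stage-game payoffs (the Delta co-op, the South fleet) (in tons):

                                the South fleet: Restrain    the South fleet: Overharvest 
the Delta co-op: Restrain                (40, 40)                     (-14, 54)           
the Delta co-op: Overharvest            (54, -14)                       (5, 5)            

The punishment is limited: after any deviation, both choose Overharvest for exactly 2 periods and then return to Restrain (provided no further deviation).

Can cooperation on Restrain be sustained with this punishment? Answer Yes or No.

IC: δ+…+δ^2 ≥ (54−40)/(40−5) = 2/5.
At δ = 6/7: partial sum = 1.5918 ≥ 0.4000. Cooperation sustainable.

Yes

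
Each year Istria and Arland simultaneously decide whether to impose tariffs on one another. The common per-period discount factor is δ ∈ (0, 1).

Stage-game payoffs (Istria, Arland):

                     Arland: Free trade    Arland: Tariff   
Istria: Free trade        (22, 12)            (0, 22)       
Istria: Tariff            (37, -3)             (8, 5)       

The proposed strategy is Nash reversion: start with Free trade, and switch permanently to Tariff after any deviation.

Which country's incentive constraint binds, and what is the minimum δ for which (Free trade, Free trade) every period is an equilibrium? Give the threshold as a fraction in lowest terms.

Arland; δ ≥ 10/17

Istria: cooperation gives 22 each period; deviation gives 37 once then 8 forever.
  22/(1−δ) ≥ 37 + 8δ/(1−δ) ⇒ δ ≥ 15/29.
Arland: cooperation gives 12 each period; deviation gives 22 once then 5 forever.
  δ ≥ 10/17.
Both must hold, so the binding constraint is Arland's: δ ≥ 10/17.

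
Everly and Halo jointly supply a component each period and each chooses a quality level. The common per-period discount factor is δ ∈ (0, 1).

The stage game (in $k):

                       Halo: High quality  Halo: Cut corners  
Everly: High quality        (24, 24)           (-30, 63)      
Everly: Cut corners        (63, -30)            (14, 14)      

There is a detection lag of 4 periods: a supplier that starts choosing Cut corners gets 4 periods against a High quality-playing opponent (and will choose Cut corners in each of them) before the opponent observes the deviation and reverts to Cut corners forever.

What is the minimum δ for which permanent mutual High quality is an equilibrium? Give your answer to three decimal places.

0.945

The best deviation is to choose Cut corners for all 4 undetected periods, earning 63 each, then 14 forever once detected.
Deviation value: 63(1−δ^4)/(1−δ) + 14δ^4/(1−δ); cooperation value: 24/(1−δ).
IC: 24 ≥ 63(1−δ^4) + 14δ^4 = 63 − 49δ^4.
So δ^4 ≥ 39/49, giving δ ≥ (39/49)^(1/4) ≈ 0.945.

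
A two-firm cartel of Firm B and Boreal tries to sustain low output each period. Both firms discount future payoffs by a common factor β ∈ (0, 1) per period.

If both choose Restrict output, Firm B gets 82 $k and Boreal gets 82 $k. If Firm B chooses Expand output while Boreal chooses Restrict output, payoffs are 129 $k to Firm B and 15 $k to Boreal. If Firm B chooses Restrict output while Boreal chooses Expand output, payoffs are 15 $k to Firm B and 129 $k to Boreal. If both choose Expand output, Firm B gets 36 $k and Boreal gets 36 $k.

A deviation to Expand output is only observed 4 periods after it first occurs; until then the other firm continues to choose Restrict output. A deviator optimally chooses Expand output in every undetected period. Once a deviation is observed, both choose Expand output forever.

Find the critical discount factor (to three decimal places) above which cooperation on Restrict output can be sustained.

0.843

The best deviation is to choose Expand output for all 4 undetected periods, earning 129 each, then 36 forever once detected.
Deviation value: 129(1−β^4)/(1−β) + 36β^4/(1−β); cooperation value: 82/(1−β).
IC: 82 ≥ 129(1−β^4) + 36β^4 = 129 − 93β^4.
So β^4 ≥ 47/93, giving β ≥ (47/93)^(1/4) ≈ 0.843.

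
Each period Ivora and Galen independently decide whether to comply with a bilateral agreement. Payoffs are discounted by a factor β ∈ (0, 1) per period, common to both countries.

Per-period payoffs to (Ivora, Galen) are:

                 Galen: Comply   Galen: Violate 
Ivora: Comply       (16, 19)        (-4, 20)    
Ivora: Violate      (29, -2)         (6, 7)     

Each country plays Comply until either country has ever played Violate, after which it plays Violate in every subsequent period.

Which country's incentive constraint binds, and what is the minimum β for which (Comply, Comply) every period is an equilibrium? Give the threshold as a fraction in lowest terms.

Ivora: cooperation gives 16 each period; deviation gives 29 once then 6 forever.
  16/(1−β) ≥ 29 + 6β/(1−β) ⇒ β ≥ 13/23.
Galen: cooperation gives 19 each period; deviation gives 20 once then 7 forever.
  β ≥ 1/13.
Both must hold, so the binding constraint is Ivora's: β ≥ 13/23.

Ivora; β ≥ 13/23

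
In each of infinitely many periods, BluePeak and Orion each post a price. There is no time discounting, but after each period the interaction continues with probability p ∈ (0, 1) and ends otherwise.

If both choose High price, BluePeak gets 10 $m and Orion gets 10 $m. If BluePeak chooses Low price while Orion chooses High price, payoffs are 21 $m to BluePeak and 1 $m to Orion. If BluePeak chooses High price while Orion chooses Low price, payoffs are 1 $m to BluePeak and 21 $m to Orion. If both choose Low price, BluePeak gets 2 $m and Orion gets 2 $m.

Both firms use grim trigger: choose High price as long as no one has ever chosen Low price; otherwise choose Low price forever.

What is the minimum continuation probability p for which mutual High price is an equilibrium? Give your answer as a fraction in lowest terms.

With no time discounting, the continuation probability p plays the role of the discount factor.
Grim-trigger IC: 10/(1−p) ≥ 21 + 2p/(1−p) ⇒ p ≥ (21−10)/(21−2) = 11/19.

11/19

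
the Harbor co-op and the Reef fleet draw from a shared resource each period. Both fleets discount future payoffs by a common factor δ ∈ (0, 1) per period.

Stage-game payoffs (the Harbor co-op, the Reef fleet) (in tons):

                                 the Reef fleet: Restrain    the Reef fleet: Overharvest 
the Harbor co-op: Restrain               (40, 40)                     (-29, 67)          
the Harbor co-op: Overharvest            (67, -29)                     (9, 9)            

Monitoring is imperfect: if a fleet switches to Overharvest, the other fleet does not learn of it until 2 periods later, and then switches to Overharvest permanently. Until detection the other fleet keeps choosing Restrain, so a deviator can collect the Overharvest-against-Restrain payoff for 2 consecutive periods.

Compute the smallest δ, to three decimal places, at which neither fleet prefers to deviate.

0.682

The best deviation is to choose Overharvest for all 2 undetected periods, earning 67 each, then 9 forever once detected.
Deviation value: 67(1−δ^2)/(1−δ) + 9δ^2/(1−δ); cooperation value: 40/(1−δ).
IC: 40 ≥ 67(1−δ^2) + 9δ^2 = 67 − 58δ^2.
So δ^2 ≥ 27/58, giving δ ≥ (27/58)^(1/2) ≈ 0.682.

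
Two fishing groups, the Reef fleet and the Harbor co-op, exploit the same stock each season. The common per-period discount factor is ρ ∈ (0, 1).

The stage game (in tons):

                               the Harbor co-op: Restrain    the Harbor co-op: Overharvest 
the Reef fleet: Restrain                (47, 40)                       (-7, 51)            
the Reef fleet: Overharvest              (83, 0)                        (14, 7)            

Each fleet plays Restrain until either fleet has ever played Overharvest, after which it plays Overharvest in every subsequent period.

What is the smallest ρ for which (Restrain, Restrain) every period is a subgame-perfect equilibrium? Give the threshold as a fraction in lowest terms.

the Reef fleet: cooperation gives 47 each period; deviation gives 83 once then 14 forever.
  47/(1−ρ) ≥ 83 + 14ρ/(1−ρ) ⇒ ρ ≥ 36/69 = 12/23.
the Harbor co-op: cooperation gives 40 each period; deviation gives 51 once then 7 forever.
  ρ ≥ 11/44 = 1/4.
Both must hold, so the binding constraint is the Reef fleet's: ρ ≥ 12/23.

12/23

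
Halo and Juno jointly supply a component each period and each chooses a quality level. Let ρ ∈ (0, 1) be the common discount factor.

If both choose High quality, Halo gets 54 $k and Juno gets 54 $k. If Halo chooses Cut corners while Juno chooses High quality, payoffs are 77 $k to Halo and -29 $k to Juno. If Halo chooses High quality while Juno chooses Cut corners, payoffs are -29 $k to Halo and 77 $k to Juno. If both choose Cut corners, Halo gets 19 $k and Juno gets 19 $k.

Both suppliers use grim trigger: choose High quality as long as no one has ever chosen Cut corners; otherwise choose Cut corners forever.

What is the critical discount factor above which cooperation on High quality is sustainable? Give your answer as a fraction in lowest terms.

23/58

54/(1−ρ) ≥ 77 + 19ρ/(1−ρ)
54 ≥ 77 − 58ρ
ρ ≥ 23/58.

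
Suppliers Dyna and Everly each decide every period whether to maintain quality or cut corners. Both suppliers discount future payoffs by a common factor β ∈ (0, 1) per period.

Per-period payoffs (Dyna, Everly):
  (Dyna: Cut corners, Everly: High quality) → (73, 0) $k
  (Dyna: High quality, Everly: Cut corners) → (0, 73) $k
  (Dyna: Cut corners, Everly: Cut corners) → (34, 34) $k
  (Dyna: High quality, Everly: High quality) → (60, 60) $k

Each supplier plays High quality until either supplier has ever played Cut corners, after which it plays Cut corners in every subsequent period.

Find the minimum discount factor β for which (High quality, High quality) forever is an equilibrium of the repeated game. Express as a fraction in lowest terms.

1/3

60/(1−β) ≥ 73 + 34β/(1−β)
60 ≥ 73 − 39β
β ≥ 13/39 = 1/3.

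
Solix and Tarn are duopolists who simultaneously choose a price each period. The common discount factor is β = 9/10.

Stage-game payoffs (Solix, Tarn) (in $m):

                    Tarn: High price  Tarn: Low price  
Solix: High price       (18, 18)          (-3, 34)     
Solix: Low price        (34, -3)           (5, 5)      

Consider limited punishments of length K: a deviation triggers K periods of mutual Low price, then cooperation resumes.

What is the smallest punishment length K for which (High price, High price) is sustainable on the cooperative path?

No profitable deviation requires (18−5)(β+…+β^K) ≥ 34−18, i.e. β+…+β^K ≥ 16/13 ≈ 1.2308.
With β = 9/10, the partial sums are K=1: 0.9000, K=2: 1.7100.
K = 2 is the first length at which the sum reaches 1.2308.

2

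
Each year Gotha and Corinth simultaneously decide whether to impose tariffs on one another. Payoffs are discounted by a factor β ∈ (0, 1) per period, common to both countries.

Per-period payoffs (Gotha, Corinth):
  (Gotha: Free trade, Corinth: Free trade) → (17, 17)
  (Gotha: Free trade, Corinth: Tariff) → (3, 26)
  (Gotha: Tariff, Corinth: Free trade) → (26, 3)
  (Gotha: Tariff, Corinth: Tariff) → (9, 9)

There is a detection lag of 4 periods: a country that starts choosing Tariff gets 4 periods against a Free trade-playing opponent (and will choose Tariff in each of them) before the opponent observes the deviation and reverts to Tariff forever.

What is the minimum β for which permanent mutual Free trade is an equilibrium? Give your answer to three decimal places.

A deviator earns 26 for 4 periods, then 9 forever; cooperating earns 17 forever. Multiplying the IC by (1−β):
17 ≥ 26(1−β^4) + 9β^4, so 17·β^4 ≥ 9 and β^4 ≥ 9/17.
β ≥ (9/17)^(1/4) ≈ 0.853.

0.853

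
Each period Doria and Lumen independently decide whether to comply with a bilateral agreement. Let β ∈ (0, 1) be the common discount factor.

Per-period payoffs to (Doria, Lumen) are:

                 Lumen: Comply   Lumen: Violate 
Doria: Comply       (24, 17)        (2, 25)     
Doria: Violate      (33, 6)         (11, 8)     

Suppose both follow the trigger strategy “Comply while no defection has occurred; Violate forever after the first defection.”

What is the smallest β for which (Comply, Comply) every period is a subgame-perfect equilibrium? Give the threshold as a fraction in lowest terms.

For Doria: deviation gain 33−24 = 9, per-period punishment loss 24−11 = 13. IC gives β ≥ 9/22.
For Lumen: gain 8, loss 9 per period, so β ≥ 8/17.
The tighter constraint is Lumen's, so cooperation needs β ≥ 8/17.

8/17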